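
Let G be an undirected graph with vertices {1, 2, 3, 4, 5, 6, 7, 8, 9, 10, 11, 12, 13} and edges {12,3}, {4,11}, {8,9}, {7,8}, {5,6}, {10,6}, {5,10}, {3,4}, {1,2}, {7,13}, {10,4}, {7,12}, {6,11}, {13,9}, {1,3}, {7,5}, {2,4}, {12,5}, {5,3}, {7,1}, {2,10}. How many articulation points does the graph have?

1

Removing 7 increases the component count from 1 to 2, so 7 is a cut vertex.
By contrast removing 3 leaves 1 component; it is not a cut vertex. No other vertex is a cut vertex either.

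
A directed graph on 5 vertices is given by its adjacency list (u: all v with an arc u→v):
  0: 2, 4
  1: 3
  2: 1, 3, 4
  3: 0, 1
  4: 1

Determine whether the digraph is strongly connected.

Yes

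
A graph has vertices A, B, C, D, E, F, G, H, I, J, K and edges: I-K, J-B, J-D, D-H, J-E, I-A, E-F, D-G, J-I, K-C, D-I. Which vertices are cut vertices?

Removing D increases the component count from 1 to 3, so D is a cut vertex.
Removing E increases the component count from 1 to 2, so E is a cut vertex.
Removing I increases the component count from 1 to 3, so I is a cut vertex.
Likewise J, K are cut vertices.
By contrast removing H leaves 1 component; it is not a cut vertex. No other vertex is a cut vertex either.

D, E, I, J, K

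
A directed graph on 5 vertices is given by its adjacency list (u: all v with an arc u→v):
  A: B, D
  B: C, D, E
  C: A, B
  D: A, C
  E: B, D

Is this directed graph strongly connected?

Yes

From B we can reach every vertex (A, B, C, D, E), and every vertex can reach B (A, B, C, D, E). So the whole graph is one strongly connected component.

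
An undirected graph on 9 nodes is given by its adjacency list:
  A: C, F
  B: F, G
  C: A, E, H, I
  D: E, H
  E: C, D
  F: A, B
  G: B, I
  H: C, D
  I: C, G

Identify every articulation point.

Removing C increases the component count from 1 to 2, so C is a cut vertex.
By contrast removing D leaves 1 component; it is not a cut vertex. No other vertex is a cut vertex either.

C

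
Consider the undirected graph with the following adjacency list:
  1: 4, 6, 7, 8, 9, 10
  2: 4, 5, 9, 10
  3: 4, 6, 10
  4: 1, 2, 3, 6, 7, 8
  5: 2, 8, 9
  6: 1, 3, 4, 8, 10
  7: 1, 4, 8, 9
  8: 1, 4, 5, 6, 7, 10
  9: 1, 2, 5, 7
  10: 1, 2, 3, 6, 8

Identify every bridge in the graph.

The edges on the cycle 9-1-10-2-5-9 are not bridges since each lies on that cycle.
Every edge lies on some cycle, so there are no bridges.

none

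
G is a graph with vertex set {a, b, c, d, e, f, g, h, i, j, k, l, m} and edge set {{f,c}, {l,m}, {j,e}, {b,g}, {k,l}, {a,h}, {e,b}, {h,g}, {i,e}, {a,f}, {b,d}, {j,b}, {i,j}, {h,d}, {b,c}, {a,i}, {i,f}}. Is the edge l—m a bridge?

Removing l—m leaves no path between l and m: the component count goes from 2 to 3. So it is a bridge.

Yes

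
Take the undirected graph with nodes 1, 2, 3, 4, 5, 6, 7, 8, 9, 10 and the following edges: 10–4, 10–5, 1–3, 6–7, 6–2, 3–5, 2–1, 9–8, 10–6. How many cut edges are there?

3

The edges on the cycle 10-6-2-1-3-5-10 are not bridges since each lies on that cycle.
But removing 9–8 disconnects 9 from 8; removing 6–7 disconnects 6 from 7; removing 10–4 disconnects 10 from 4 — these are bridges.
That makes 3 bridges.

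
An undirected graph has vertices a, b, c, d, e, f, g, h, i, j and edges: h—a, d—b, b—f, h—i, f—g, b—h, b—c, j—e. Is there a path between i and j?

The component containing i is {a, b, c, d, f, g, h, i}, and j is not in it.

No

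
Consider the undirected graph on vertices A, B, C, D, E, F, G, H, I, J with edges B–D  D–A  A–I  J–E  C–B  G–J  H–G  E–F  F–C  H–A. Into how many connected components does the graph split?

1

Starting from A we can reach A, B, C, D, E, F, G, H, I, J. That is one component of size 10.
Total: 1 component.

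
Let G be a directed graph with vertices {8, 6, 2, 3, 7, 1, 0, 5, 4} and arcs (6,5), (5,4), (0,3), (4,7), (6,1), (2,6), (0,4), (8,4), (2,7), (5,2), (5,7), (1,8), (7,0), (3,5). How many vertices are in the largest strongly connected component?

9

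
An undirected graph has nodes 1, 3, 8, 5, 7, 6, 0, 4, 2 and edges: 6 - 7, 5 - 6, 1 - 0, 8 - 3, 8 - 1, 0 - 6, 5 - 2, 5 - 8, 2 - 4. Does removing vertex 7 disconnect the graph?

No

Deleting 7 leaves 1 component (was 1), so 7 is not a cut vertex.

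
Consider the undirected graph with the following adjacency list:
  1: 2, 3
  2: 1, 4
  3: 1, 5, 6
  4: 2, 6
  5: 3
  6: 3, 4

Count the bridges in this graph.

The edges on the cycle 1-2-4-6-3-1 are not bridges since each lies on that cycle.
But removing 3-5 disconnects 3 from 5 — this is a bridge.

1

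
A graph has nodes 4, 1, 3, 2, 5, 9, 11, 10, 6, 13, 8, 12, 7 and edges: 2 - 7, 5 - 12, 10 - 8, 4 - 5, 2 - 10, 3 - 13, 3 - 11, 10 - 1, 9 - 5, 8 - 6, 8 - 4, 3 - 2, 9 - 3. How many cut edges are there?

6

The edges on the cycle 9-3-2-10-8-4-5-9 are not bridges since each lies on that cycle.
But removing 7 - 2 disconnects 7 from 2; removing 12 - 5 disconnects 12 from 5; removing 3 - 13 disconnects 3 from 13; removing 1 - 10 disconnects 1 from 10 — these are bridges.
In total 6 edges are bridges.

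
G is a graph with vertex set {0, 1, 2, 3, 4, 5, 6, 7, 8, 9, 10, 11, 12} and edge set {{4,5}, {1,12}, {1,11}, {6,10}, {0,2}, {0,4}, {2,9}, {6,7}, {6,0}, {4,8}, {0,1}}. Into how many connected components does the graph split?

2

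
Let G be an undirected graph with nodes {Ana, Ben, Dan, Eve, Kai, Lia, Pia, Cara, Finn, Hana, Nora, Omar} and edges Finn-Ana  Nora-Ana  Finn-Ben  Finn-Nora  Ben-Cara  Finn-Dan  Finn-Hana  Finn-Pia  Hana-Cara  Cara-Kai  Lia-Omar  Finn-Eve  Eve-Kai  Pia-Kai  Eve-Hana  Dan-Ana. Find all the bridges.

The edges on the cycle Finn-Nora-Ana-Finn are not bridges since each lies on that cycle.
But removing Lia-Omar disconnects Lia from Omar — this is a bridge.

Lia-Omar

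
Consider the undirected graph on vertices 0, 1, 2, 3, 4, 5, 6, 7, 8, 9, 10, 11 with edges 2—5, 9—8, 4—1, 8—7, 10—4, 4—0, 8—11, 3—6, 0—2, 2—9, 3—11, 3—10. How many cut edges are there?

The edges on the cycle 3-10-4-0-2-9-8-11-3 are not bridges since each lies on that cycle.
But removing 1—4 disconnects 1 from 4; removing 7—8 disconnects 7 from 8; removing 5—2 disconnects 5 from 2; removing 3—6 disconnects 3 from 6 — these are bridges.
That makes 4 bridges.

4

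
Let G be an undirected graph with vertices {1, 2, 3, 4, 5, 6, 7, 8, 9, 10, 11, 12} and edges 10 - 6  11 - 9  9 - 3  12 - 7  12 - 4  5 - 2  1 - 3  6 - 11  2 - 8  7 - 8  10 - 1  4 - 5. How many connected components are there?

2

Starting from 2 we can reach 2, 4, 5, 7, 8, 12. That is one component of size 6.
Starting from 1 we can reach 1, 3, 6, 9, 10, 11. That is one component of size 6.
Total: 2 components.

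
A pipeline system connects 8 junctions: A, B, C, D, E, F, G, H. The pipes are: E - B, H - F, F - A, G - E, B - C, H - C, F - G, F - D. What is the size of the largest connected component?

Starting from A we can reach A, B, C, D, E, F, G, H. That is one component of size 8.
The largest has 8 vertices.

8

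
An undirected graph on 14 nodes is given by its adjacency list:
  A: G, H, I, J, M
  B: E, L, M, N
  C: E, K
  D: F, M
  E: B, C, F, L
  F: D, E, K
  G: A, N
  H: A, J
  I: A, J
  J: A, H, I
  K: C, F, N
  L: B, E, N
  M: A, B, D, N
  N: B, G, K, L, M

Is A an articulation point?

Yes

Deleting A raises the number of components from 1 to 2, so A is a cut vertex.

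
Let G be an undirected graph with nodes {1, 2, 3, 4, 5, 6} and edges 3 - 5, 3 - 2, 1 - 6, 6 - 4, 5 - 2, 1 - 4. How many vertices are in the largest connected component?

3

Starting from 1 we can reach 1, 4, 6. That is one component of size 3.
Starting from 2 we can reach 2, 3, 5. That is one component of size 3.
The largest has 3 vertices.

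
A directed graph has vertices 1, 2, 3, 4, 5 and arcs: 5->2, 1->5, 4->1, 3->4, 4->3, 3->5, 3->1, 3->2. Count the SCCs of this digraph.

{3, 4} are all mutually reachable — one SCC of size 2.
{1} is an SCC by itself.
{2} is an SCC by itself.
{5} is an SCC by itself.
That gives 4 strongly connected components.

4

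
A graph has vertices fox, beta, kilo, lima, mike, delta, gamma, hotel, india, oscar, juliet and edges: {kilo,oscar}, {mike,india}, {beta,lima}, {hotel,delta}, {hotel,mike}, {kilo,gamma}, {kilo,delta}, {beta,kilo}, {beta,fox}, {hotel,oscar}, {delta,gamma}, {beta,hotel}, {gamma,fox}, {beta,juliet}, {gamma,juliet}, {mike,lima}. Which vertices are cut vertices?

mike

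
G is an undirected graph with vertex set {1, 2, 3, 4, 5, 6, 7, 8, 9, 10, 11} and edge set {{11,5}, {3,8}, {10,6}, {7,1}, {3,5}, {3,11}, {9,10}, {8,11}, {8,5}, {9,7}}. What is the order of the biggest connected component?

5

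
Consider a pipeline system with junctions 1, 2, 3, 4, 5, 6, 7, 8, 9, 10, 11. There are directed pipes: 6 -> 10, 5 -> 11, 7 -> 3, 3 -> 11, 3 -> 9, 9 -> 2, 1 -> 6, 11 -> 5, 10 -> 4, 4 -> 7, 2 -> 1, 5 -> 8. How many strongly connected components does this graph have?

3

{1, 2, 3, 4, 6, 7, 9, 10} are all mutually reachable — one SCC of size 8.
{5, 11} are all mutually reachable — one SCC of size 2.
{8} is an SCC by itself.
That gives 3 strongly connected components.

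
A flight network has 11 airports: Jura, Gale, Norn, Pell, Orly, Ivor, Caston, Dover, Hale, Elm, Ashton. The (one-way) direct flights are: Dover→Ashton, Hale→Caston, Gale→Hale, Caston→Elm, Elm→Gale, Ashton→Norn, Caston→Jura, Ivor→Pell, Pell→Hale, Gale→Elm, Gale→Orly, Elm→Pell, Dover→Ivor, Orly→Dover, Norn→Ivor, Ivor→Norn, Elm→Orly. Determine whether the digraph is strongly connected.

No

There is no directed path from Jura to Hale, so the graph is not strongly connected.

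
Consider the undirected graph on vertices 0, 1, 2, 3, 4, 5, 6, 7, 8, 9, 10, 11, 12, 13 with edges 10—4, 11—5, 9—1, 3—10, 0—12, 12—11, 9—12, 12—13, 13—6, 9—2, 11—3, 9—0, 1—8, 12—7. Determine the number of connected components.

1

Starting from 0 we can reach 0, 1, 2, 3, 4, 5, 6, 7, 8, 9, 10, 11, 12, 13. That is one component of size 14.
Total: 1 component.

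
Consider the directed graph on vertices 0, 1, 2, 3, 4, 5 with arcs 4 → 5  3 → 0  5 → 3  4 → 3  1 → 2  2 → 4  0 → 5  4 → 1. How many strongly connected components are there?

{1, 2, 4} are all mutually reachable — one SCC of size 3.
{0, 3, 5} are all mutually reachable — one SCC of size 3.
That gives 2 strongly connected components.

2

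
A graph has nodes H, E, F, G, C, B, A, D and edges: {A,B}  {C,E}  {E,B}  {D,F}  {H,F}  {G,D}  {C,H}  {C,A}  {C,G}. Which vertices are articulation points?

Removing C increases the component count from 1 to 2, so C is a cut vertex.
By contrast removing F leaves 1 component; it is not a cut vertex. No other vertex is a cut vertex either.

C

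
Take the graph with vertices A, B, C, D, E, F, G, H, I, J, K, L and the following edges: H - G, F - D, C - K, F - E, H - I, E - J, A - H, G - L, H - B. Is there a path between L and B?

Yes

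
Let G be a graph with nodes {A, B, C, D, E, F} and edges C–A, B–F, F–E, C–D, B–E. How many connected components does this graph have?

2

Starting from B we can reach B, E, F. That is one component of size 3.
Starting from A we can reach A, C, D. That is one component of size 3.
Total: 2 components.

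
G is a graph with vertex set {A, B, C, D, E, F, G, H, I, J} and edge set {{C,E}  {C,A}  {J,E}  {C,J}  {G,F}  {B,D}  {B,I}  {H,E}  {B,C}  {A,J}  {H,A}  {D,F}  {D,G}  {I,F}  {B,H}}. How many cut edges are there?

0

The edges on the cycle C-A-J-C are not bridges since each lies on that cycle.
Every edge lies on some cycle, so there are no bridges.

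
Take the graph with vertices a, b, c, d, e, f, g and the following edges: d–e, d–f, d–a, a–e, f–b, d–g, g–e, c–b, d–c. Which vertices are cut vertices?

Removing d increases the component count from 1 to 2, so d is a cut vertex.
By contrast removing f leaves 1 component; it is not a cut vertex. No other vertex is a cut vertex either.

d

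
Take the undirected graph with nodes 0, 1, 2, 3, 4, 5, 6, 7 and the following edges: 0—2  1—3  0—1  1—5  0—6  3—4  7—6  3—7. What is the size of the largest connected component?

Starting from 0 we can reach 0, 1, 2, 3, 4, 5, 6, 7. That is one component of size 8.
The largest has 8 vertices.

8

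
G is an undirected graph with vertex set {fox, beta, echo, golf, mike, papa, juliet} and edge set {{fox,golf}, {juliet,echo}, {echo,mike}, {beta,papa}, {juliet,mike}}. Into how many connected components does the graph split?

Starting from fox we can reach fox, golf. That is one component of size 2.
Starting from beta we can reach beta, papa. That is one component of size 2.
Starting from echo we can reach echo, mike, juliet. That is one component of size 3.
Total: 3 components.

3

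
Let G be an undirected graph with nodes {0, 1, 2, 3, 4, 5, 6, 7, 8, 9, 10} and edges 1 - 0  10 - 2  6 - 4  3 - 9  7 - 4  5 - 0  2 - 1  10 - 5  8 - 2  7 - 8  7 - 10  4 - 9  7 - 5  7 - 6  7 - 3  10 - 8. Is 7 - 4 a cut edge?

No

After removing 7 - 4, the path 7-6-4 still connects them, so the edge is not a bridge.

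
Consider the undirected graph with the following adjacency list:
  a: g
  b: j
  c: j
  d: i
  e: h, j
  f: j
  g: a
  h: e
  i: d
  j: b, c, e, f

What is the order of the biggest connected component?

6

Starting from a we can reach a, g. That is one component of size 2.
Starting from d we can reach d, i. That is one component of size 2.
Starting from b we can reach b, c, e, f, h, j. That is one component of size 6.
The largest has 6 vertices.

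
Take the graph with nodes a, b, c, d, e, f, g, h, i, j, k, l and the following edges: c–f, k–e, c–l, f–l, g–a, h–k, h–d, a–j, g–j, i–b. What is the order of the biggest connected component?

Starting from b we can reach b, i. That is one component of size 2.
Starting from a we can reach a, g, j. That is one component of size 3.
Starting from c we can reach c, f, l. That is one component of size 3.
Starting from d we can reach d, e, h, k. That is one component of size 4.
The largest has 4 vertices.

4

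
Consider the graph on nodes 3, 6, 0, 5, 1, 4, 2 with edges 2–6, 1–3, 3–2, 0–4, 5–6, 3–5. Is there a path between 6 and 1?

From 6 we can reach 1, 2, 3, 5, 6, which includes 1.

Yes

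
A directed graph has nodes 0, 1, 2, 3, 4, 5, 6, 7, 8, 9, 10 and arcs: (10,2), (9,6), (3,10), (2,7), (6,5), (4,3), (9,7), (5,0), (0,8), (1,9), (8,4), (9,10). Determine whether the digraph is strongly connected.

No

There is no directed path from 9 to 1, so the graph is not strongly connected.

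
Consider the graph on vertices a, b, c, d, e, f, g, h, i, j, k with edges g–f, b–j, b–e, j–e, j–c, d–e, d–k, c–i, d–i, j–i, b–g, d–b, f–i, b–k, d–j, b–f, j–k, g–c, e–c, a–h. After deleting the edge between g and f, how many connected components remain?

2

g and f are still connected via g-b-f, so the component count stays at 2.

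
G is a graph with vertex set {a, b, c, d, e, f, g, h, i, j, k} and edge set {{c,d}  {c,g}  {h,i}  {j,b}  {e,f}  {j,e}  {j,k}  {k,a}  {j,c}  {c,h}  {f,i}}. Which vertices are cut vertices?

c, j, k

Removing c increases the component count from 1 to 3, so c is a cut vertex.
Removing j increases the component count from 1 to 3, so j is a cut vertex.
Removing k increases the component count from 1 to 2, so k is a cut vertex.
By contrast removing i leaves 1 component; it is not a cut vertex. No other vertex is a cut vertex either.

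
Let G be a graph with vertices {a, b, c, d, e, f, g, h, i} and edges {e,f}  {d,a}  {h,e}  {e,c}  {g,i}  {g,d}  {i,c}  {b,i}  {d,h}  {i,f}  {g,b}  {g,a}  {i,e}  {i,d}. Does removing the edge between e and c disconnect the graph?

No

After removing e–c, the path e-i-c still connects them, so the edge is not a bridge.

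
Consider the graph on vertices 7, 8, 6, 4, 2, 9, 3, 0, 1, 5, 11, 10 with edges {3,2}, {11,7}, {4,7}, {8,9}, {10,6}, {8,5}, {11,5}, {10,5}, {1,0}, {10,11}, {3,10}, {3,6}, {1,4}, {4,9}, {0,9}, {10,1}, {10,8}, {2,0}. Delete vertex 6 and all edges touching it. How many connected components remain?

With 6 gone, the remaining components are: {0, 1, 2, 3, 4, 5, 7, 8, 9, 10, 11}.
That is 1 component.

1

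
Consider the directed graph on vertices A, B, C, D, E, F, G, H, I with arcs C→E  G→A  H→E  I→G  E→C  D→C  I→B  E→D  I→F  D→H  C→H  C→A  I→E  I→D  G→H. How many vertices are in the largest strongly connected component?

{C, D, E, H} are all mutually reachable — one SCC of size 4.
{G} is an SCC by itself.
{I} is an SCC by itself.
{A} is an SCC by itself.
{F} is an SCC by itself.
(and 1 more singleton SCC)
The largest has 4 vertices.

4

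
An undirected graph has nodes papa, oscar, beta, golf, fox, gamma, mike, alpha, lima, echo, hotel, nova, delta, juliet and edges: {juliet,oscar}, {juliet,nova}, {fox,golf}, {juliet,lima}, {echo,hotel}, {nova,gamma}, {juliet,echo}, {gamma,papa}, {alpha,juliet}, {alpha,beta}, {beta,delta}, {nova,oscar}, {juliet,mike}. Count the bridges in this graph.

10

The edges on the cycle juliet-nova-oscar-juliet are not bridges since each lies on that cycle.
But removing nova-gamma disconnects nova from gamma; removing fox-golf disconnects fox from golf; removing mike-juliet disconnects mike from juliet; removing lima-juliet disconnects lima from juliet — these are bridges.
In total 10 edges are bridges.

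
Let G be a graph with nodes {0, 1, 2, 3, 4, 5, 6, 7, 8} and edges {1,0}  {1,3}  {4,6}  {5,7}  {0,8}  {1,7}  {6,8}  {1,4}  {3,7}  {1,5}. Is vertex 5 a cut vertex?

Deleting 5 leaves 2 components (was 2), so 5 is not a cut vertex.

No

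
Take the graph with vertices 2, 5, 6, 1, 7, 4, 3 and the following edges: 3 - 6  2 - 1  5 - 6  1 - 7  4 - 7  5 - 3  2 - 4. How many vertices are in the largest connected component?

4

Starting from 3 we can reach 3, 5, 6. That is one component of size 3.
Starting from 1 we can reach 1, 2, 4, 7. That is one component of size 4.
The largest has 4 vertices.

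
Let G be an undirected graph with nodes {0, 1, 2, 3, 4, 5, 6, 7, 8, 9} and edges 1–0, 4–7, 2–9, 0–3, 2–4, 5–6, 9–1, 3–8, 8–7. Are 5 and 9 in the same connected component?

The component containing 5 is {5, 6}, and 9 is not in it.

No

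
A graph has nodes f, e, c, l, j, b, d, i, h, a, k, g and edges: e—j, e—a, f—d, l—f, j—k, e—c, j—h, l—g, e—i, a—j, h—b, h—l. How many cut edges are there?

The edges on the cycle e-a-j-e are not bridges since each lies on that cycle.
But removing h—l disconnects h from l; removing j—k disconnects j from k; removing d—f disconnects d from f; removing h—b disconnects h from b — these are bridges.
In total 9 edges are bridges.

9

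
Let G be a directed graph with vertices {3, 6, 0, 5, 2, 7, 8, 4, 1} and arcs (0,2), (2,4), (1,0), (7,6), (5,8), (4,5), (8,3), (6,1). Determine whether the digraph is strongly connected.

No

There is no directed path from 4 to 0, so the graph is not strongly connected.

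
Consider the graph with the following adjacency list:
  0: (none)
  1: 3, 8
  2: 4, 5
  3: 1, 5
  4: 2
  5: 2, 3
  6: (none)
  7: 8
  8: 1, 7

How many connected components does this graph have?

3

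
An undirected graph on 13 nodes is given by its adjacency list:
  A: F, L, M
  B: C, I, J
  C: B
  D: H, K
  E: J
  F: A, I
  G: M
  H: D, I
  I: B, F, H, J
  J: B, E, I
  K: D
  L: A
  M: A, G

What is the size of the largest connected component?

Starting from A we can reach A, B, C, D, E, F, G, H, I, J, K, L, M. That is one component of size 13.
The largest has 13 vertices.

13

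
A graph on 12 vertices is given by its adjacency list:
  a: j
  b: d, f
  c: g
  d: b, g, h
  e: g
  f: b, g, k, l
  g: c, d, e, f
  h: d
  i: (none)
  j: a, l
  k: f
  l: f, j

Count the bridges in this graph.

7

The edges on the cycle g-d-b-f-g are not bridges since each lies on that cycle.
But removing f-k disconnects f from k; removing d-h disconnects d from h; removing a-j disconnects a from j; removing l-j disconnects l from j — these are bridges.
In total 7 edges are bridges.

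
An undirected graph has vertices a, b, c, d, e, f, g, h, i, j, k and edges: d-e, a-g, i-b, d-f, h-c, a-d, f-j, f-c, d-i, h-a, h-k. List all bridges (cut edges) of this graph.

The edges on the cycle h-a-d-f-c-h are not bridges since each lies on that cycle.
But removing f-j disconnects f from j; removing d-e disconnects d from e; removing b-i disconnects b from i; removing a-g disconnects a from g — these are bridges.
In total 6 edges are bridges.

a-g, b-i, d-e, d-i, f-j, h-k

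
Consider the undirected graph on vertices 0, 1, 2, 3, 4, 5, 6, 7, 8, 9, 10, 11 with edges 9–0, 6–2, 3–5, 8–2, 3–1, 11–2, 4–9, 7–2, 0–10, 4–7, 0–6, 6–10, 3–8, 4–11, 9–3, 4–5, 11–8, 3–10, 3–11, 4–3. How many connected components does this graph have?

Starting from 0 we can reach 0, 1, 2, 3, 4, 5, 6, 7, 8, 9, 10, 11. That is one component of size 12.
Total: 1 component.

1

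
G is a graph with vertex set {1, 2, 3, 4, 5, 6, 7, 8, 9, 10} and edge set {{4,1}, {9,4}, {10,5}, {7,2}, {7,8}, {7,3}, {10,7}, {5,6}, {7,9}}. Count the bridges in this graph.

9

removing 10-5 disconnects 10 from 5; removing 3-7 disconnects 3 from 7; removing 2-7 disconnects 2 from 7; removing 5-6 disconnects 5 from 6 — these are bridges.
In total 9 edges are bridges.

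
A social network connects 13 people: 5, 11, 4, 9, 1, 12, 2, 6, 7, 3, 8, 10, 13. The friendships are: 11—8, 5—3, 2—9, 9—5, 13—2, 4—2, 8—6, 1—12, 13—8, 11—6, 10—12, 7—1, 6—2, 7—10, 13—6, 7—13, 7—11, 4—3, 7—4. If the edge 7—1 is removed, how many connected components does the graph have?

1

7 and 1 are still connected via 7-10-12-1, so the component count stays at 1.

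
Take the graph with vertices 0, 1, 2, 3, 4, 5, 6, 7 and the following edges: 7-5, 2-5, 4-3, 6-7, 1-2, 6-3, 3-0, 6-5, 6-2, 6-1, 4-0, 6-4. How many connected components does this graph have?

1

Starting from 0 we can reach 0, 1, 2, 3, 4, 5, 6, 7. That is one component of size 8.
Total: 1 component.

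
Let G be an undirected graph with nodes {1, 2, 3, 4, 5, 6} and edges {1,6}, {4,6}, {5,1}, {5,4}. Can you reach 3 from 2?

No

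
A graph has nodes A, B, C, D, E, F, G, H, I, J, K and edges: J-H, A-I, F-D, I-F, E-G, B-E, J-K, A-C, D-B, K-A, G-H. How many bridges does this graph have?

The edges on the cycle J-K-A-I-F-D-B-E-G-H-J are not bridges since each lies on that cycle.
But removing A-C disconnects A from C — this is a bridge.

1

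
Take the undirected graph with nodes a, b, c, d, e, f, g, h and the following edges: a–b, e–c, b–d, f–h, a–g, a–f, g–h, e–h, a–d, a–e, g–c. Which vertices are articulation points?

Removing a increases the component count from 1 to 2, so a is a cut vertex.
By contrast removing h leaves 1 component; it is not a cut vertex. No other vertex is a cut vertex either.

a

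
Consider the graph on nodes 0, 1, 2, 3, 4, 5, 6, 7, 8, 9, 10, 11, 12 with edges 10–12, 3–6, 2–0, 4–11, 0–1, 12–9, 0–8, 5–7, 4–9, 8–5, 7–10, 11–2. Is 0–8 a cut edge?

After removing 0–8, the path 0-2-11-4-9-12-10-7-5-8 still connects them, so the edge is not a bridge.

No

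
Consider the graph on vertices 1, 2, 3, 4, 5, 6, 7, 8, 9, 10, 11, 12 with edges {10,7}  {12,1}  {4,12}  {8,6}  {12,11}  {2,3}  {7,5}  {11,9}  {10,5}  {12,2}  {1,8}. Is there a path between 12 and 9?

From 12 we can reach 1, 2, 3, 4, 6, 8, 9, 11, 12, which includes 9.

Yes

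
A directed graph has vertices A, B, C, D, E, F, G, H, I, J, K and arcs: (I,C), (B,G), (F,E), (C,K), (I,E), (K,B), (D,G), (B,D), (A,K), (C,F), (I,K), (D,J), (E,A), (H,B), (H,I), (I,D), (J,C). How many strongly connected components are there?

4

{A, B, C, D, E, F, J, K} are all mutually reachable — one SCC of size 8.
{H} is an SCC by itself.
{I} is an SCC by itself.
{G} is an SCC by itself.
That gives 4 strongly connected components.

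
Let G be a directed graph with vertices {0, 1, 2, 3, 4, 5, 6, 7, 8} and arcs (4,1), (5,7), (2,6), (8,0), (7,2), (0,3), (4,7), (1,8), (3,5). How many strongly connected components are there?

{8} is an SCC by itself.
{0} is an SCC by itself.
{7} is an SCC by itself.
{6} is an SCC by itself.
{2} is an SCC by itself.
(and 4 more singleton SCCs)
That gives 9 strongly connected components.

9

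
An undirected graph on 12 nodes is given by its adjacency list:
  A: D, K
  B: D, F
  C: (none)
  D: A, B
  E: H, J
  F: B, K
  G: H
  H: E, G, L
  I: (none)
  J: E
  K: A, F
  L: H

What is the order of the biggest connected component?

I is isolated — a component by itself.
C is isolated — a component by itself.
Starting from A we can reach A, B, D, F, K. That is one component of size 5.
Starting from E we can reach E, G, H, J, L. That is one component of size 5.
The largest has 5 vertices.

5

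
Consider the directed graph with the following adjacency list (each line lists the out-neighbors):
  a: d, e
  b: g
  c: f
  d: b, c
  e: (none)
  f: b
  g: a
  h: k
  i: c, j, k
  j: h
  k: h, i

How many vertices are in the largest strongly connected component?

6

{a, b, c, d, f, g} are all mutually reachable — one SCC of size 6.
{h, i, j, k} are all mutually reachable — one SCC of size 4.
{e} is an SCC by itself.
The largest has 6 vertices.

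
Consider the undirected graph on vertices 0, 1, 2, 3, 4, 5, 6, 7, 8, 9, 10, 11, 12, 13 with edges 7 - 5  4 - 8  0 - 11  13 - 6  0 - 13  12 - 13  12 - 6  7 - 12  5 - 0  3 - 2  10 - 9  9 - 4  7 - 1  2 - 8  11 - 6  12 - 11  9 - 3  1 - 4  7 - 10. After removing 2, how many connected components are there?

1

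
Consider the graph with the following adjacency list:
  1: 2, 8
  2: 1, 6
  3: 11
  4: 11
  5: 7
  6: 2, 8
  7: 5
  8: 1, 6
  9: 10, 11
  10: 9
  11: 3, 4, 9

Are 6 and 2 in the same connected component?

Yes

From 6 we can reach 1, 2, 6, 8, which includes 2.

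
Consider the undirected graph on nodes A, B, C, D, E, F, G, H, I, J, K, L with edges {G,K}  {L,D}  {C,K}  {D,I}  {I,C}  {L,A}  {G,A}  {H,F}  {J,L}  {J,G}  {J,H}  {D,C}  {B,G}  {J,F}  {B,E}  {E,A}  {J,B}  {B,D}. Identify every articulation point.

J

Removing J increases the component count from 1 to 2, so J is a cut vertex.
By contrast removing I leaves 1 component; it is not a cut vertex. No other vertex is a cut vertex either.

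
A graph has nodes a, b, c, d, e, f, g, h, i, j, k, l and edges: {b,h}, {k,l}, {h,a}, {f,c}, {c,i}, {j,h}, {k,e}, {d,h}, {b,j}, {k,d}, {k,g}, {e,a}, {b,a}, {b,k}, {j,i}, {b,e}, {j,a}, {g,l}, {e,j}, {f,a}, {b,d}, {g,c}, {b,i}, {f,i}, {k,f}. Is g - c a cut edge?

No

After removing g - c, the path g-k-f-c still connects them, so the edge is not a bridge.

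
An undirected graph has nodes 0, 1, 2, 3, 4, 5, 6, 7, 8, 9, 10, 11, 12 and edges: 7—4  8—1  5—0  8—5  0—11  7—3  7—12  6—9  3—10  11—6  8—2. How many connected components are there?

2

Starting from 3 we can reach 3, 4, 7, 10, 12. That is one component of size 5.
Starting from 0 we can reach 0, 1, 2, 5, 6, 8, 9, 11. That is one component of size 8.
Total: 2 components.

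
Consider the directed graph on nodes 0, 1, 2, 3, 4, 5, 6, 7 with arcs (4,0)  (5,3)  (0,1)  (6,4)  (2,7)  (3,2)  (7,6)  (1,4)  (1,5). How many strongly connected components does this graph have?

1

{0, 1, 2, 3, 4, 5, 6, 7} are all mutually reachable — one SCC of size 8.
That gives 1 strongly connected component.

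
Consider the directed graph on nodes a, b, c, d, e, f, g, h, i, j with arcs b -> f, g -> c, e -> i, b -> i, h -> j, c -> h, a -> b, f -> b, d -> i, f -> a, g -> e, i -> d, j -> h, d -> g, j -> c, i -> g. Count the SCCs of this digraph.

3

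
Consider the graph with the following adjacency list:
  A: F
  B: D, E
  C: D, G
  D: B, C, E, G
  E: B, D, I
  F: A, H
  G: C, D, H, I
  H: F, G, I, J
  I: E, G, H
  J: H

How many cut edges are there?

3

The edges on the cycle G-H-I-G are not bridges since each lies on that cycle.
But removing F-A disconnects F from A; removing F-H disconnects F from H; removing H-J disconnects H from J — these are bridges.
That makes 3 bridges.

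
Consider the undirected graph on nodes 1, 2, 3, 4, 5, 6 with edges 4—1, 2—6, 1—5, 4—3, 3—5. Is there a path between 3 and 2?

No

The component containing 3 is {1, 3, 4, 5}, and 2 is not in it.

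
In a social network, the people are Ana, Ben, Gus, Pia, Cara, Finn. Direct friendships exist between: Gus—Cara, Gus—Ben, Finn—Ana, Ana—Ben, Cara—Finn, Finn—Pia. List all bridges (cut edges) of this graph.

The edges on the cycle Gus-Cara-Finn-Ana-Ben-Gus are not bridges since each lies on that cycle.
But removing Finn—Pia disconnects Finn from Pia — this is a bridge.

Finn-Pia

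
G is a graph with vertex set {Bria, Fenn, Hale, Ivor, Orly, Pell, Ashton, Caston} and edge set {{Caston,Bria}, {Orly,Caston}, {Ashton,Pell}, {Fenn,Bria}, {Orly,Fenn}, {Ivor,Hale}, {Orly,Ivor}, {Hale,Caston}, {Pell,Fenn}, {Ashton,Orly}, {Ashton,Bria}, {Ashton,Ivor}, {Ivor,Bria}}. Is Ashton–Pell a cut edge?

No

After removing Ashton–Pell, the path Ashton-Orly-Fenn-Pell still connects them, so the edge is not a bridge.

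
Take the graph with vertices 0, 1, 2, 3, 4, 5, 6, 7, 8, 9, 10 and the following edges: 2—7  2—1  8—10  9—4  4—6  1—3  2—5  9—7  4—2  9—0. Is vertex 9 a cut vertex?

Yes

Deleting 9 raises the number of components from 2 to 3, so 9 is a cut vertex.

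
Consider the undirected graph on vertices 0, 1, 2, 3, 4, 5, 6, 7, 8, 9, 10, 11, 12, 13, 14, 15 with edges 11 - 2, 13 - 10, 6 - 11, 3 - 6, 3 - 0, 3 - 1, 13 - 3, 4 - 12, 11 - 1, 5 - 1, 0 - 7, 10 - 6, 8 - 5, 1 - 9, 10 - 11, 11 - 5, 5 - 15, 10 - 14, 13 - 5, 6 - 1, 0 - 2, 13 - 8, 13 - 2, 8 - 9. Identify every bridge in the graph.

0-7, 10-14, 12-4, 15-5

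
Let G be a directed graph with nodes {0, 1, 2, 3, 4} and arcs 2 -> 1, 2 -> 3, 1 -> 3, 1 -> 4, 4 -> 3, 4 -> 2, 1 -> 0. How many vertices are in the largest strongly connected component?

3

{1, 2, 4} are all mutually reachable — one SCC of size 3.
{3} is an SCC by itself.
{0} is an SCC by itself.
The largest has 3 vertices.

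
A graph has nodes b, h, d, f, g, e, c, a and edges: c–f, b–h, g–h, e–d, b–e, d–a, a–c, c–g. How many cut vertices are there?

Removing c increases the component count from 1 to 2, so c is a cut vertex.
By contrast removing a leaves 1 component; it is not a cut vertex. No other vertex is a cut vertex either.

1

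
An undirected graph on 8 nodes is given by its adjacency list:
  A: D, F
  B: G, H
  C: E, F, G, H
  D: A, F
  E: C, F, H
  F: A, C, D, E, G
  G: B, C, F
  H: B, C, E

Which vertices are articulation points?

Removing F increases the component count from 1 to 2, so F is a cut vertex.
By contrast removing A leaves 1 component; it is not a cut vertex. No other vertex is a cut vertex either.

F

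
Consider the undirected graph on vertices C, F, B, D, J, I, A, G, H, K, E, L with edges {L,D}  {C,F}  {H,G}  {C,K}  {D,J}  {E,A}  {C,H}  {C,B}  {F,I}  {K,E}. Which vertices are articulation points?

Removing C increases the component count from 2 to 5, so C is a cut vertex.
Removing D increases the component count from 2 to 3, so D is a cut vertex.
Removing E increases the component count from 2 to 3, so E is a cut vertex.
Likewise F, H, K are cut vertices.
By contrast removing G leaves 2 components; it is not a cut vertex. No other vertex is a cut vertex either.

C, D, E, F, H, K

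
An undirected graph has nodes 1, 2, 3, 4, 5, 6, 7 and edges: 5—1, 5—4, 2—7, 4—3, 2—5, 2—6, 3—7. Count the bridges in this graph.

The edges on the cycle 2-5-4-3-7-2 are not bridges since each lies on that cycle.
But removing 5—1 disconnects 5 from 1; removing 2—6 disconnects 2 from 6 — these are bridges.
That makes 2 bridges.

2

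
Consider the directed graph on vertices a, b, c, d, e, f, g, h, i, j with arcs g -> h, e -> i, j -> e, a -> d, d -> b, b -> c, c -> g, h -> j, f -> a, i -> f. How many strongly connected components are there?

1

{a, b, c, d, e, f, g, h, i, j} are all mutually reachable — one SCC of size 10.
That gives 1 strongly connected component.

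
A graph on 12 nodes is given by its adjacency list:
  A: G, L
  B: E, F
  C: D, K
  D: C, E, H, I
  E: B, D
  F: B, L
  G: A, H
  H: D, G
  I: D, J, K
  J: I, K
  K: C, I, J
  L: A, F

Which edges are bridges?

The edges on the cycle D-C-K-J-I-D are not bridges since each lies on that cycle.
Every edge lies on some cycle, so there are no bridges.

none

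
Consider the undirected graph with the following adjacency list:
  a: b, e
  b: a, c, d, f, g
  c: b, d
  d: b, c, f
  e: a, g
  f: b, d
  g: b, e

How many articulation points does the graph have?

Removing b increases the component count from 1 to 2, so b is a cut vertex.
By contrast removing f leaves 1 component; it is not a cut vertex. No other vertex is a cut vertex either.

1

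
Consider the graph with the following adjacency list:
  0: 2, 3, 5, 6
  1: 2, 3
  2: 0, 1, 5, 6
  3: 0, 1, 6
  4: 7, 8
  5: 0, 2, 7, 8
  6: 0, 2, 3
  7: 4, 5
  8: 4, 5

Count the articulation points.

1

Removing 5 increases the component count from 1 to 2, so 5 is a cut vertex.
By contrast removing 6 leaves 1 component; it is not a cut vertex. No other vertex is a cut vertex either.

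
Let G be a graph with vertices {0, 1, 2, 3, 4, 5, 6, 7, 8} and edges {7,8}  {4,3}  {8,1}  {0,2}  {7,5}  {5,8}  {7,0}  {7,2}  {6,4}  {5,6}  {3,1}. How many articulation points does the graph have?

1

Removing 7 increases the component count from 1 to 2, so 7 is a cut vertex.
By contrast removing 1 leaves 1 component; it is not a cut vertex. No other vertex is a cut vertex either.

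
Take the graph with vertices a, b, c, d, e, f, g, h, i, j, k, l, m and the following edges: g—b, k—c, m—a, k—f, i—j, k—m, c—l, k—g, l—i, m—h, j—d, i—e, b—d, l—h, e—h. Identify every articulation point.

k, m

Removing k increases the component count from 1 to 2, so k is a cut vertex.
Removing m increases the component count from 1 to 2, so m is a cut vertex.
By contrast removing c leaves 1 component; it is not a cut vertex. No other vertex is a cut vertex either.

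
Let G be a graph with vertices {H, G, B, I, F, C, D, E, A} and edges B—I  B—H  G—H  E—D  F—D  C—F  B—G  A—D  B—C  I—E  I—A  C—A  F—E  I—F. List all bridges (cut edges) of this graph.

The edges on the cycle B-G-H-B are not bridges since each lies on that cycle.
Every edge lies on some cycle, so there are no bridges.

none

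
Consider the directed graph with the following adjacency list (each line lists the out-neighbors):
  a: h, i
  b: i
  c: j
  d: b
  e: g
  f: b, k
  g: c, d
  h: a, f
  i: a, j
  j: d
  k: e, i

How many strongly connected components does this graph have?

{a, b, c, d, e, f, g, h, i, j, k} are all mutually reachable — one SCC of size 11.
That gives 1 strongly connected component.

1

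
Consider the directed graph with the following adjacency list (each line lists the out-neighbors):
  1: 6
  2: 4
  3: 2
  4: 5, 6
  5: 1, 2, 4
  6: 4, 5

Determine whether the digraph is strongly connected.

There is no directed path from 5 to 3, so the graph is not strongly connected.

No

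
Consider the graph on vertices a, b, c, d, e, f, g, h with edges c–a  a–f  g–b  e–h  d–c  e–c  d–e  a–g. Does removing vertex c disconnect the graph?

Deleting c raises the number of components from 1 to 2, so c is a cut vertex.

Yes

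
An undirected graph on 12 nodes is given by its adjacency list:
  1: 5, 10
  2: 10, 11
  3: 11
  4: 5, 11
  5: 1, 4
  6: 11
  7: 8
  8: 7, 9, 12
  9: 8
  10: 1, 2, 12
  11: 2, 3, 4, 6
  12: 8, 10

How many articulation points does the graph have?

4

Removing 8 increases the component count from 1 to 3, so 8 is a cut vertex.
Removing 10 increases the component count from 1 to 2, so 10 is a cut vertex.
Removing 11 increases the component count from 1 to 3, so 11 is a cut vertex.
Likewise 12 is a cut vertex.
By contrast removing 2 leaves 1 component; it is not a cut vertex. No other vertex is a cut vertex either.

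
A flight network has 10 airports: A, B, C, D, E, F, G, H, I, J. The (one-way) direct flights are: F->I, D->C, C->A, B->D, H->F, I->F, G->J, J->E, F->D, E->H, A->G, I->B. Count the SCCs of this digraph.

{A, B, C, D, E, F, G, H, I, J} are all mutually reachable — one SCC of size 10.
That gives 1 strongly connected component.

1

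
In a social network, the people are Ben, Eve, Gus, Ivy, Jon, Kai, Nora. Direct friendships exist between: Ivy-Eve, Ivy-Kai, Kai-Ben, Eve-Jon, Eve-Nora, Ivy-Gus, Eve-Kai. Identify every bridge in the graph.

The edges on the cycle Ivy-Eve-Kai-Ivy are not bridges since each lies on that cycle.
But removing Kai-Ben disconnects Kai from Ben; removing Eve-Jon disconnects Eve from Jon; removing Eve-Nora disconnects Eve from Nora; removing Ivy-Gus disconnects Ivy from Gus — these are bridges.

Ben-Kai, Eve-Jon, Eve-Nora, Gus-Ivy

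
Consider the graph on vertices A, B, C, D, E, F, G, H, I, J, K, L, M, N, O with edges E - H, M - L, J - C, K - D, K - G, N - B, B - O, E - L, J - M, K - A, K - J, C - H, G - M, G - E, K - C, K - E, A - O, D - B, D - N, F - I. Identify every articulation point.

K

Removing K increases the component count from 2 to 3, so K is a cut vertex.
By contrast removing D leaves 2 components; it is not a cut vertex. No other vertex is a cut vertex either.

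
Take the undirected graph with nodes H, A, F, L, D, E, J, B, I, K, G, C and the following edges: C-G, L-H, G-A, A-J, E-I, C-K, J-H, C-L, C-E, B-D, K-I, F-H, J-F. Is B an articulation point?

No

Deleting B leaves 2 components (was 2), so B is not a cut vertex.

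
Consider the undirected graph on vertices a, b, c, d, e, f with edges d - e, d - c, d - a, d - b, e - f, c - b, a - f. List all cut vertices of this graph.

d

Removing d increases the component count from 1 to 2, so d is a cut vertex.
By contrast removing c leaves 1 component; it is not a cut vertex. No other vertex is a cut vertex either.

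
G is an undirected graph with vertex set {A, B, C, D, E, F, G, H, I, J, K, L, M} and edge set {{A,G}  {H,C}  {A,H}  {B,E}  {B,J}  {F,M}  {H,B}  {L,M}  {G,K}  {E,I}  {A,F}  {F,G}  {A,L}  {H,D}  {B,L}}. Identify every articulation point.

Removing B increases the component count from 1 to 3, so B is a cut vertex.
Removing E increases the component count from 1 to 2, so E is a cut vertex.
Removing G increases the component count from 1 to 2, so G is a cut vertex.
Likewise H is a cut vertex.
By contrast removing C leaves 1 component; it is not a cut vertex. No other vertex is a cut vertex either.

B, E, G, H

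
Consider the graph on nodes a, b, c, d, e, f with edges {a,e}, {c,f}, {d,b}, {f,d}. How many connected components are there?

Starting from a we can reach a, e. That is one component of size 2.
Starting from b we can reach b, c, d, f. That is one component of size 4.
Total: 2 components.

2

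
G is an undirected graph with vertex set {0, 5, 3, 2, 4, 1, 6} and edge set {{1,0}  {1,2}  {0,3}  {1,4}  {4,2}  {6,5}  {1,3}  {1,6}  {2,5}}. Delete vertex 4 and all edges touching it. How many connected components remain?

1

With 4 gone, the remaining components are: {0, 1, 2, 3, 5, 6}.
That is 1 component.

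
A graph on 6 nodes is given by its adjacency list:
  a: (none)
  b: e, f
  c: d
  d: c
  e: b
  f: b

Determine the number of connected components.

3

a is isolated — a component by itself.
Starting from c we can reach c, d. That is one component of size 2.
Starting from b we can reach b, e, f. That is one component of size 3.
Total: 3 components.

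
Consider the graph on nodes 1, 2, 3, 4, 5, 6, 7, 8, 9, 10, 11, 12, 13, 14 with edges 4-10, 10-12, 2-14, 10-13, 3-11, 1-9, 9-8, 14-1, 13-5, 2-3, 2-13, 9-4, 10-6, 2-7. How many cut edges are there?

7

The edges on the cycle 2-14-1-9-4-10-13-2 are not bridges since each lies on that cycle.
But removing 9-8 disconnects 9 from 8; removing 2-3 disconnects 2 from 3; removing 5-13 disconnects 5 from 13; removing 12-10 disconnects 12 from 10 — these are bridges.
In total 7 edges are bridges.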